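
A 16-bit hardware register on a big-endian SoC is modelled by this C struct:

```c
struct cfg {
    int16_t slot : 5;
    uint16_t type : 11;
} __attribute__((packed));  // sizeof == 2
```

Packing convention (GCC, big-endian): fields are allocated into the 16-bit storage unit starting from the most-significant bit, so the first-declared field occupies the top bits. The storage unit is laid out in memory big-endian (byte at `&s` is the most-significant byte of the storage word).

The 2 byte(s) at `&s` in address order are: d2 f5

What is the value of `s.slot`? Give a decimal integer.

[0]=0xd2 [1]=0xf5 (big-endian) → word 0xd2f5
slot:5 @ bit 11 → (0xd2f5>>11)&0x1f = 0x1a  ←
type:11 @ bit 0 → (0xd2f5>>0)&0x7ff = 0x2f5
slot signed 5b, MSB=1: 26 - 32 = -6

-6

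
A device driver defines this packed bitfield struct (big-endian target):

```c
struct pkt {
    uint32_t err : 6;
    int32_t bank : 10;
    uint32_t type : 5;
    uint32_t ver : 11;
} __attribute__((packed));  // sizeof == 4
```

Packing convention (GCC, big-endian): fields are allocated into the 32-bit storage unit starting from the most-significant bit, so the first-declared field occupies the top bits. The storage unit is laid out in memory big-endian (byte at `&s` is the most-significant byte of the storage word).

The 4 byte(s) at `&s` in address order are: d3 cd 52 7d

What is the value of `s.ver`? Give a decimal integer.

637

[0]=0xd3 [1]=0xcd [2]=0x52 [3]=0x7d (big-endian) → word 0xd3cd527d
err:6 @ bit 26 → (0xd3cd527d>>26)&0x3f = 0x34
bank:10 @ bit 16 → (0xd3cd527d>>16)&0x3ff = 0x3cd
type:5 @ bit 11 → (0xd3cd527d>>11)&0x1f = 0xa
ver:11 @ bit 0 → (0xd3cd527d>>0)&0x7ff = 0x27d  ←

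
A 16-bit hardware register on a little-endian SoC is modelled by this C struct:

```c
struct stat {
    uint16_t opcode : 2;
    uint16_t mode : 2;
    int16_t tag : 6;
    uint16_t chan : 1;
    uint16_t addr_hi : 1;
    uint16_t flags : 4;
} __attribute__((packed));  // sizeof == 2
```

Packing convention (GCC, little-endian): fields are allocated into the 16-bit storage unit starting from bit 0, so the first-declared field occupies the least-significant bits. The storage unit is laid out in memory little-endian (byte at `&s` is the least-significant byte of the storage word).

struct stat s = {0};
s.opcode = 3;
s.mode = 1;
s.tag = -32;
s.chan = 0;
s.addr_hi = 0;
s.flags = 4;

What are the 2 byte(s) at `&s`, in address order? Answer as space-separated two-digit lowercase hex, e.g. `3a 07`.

opcode:2 = 3 → 0x3 << 0 → word 0x0003
mode:2 = 1 → 0x1 << 2 → word 0x0007
tag:6 = -32 → 0x20 << 4 → word 0x0207
chan:1 = 0 → 0x0 << 10 → word 0x0207
addr_hi:1 = 0 → 0x0 << 11 → word 0x0207
flags:4 = 4 → 0x4 << 12 → word 0x4207
word = 0x4207 → little-endian bytes:
  [0]=0x07  [1]=0x42

07 42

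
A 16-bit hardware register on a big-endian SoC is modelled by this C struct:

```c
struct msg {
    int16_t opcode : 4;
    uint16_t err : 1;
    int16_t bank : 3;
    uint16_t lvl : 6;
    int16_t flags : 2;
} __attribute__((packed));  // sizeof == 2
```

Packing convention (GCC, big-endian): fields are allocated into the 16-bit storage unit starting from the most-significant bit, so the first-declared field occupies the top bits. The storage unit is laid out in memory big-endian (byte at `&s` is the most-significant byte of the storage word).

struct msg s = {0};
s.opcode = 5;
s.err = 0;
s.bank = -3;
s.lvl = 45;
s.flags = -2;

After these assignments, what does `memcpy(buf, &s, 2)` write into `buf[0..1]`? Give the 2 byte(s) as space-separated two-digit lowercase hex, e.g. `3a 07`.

55 b6

[12+:4] opcode=5 & 0xf = 0x5; word=0x5000
[11+:1] err=0 & 0x1 = 0x0; word=0x5000
[8+:3] bank=-3 & 0x7 = 0x5; word=0x5500
[2+:6] lvl=45 & 0x3f = 0x2d; word=0x55b4
[0+:2] flags=-2 & 0x3 = 0x2; word=0x55b6
word = 0x55b6 → big-endian bytes:
  [0]=0x55  [1]=0xb6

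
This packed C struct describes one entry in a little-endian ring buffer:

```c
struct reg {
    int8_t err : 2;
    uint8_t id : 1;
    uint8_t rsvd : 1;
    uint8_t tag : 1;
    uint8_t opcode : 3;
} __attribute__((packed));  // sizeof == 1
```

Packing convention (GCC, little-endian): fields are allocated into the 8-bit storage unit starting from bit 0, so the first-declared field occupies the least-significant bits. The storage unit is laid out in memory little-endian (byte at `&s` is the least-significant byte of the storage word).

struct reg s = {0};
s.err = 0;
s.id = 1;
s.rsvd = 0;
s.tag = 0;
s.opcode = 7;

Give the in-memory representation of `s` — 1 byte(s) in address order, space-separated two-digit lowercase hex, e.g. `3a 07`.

[0+:2] err=0 & 0x3 = 0x0; word=0x00
[2+:1] id=1 & 0x1 = 0x1; word=0x04
[3+:1] rsvd=0 & 0x1 = 0x0; word=0x04
[4+:1] tag=0 & 0x1 = 0x0; word=0x04
[5+:3] opcode=7 & 0x7 = 0x7; word=0xe4
word = 0xe4 → little-endian bytes:
  [0]=0xe4

e4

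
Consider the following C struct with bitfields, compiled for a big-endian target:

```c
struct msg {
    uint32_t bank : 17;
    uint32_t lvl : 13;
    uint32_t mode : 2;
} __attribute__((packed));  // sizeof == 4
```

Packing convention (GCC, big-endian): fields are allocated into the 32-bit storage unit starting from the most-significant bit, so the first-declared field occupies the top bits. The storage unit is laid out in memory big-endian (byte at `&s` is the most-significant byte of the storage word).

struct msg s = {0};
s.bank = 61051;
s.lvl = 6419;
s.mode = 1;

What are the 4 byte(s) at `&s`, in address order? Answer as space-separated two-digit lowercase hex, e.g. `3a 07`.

77 3d e4 4d

bank:17 = 61051 → 0xee7b << 15 → word 0x773d8000
lvl:13 = 6419 → 0x1913 << 2 → word 0x773de44c
mode:2 = 1 → 0x1 << 0 → word 0x773de44d
word = 0x773de44d → big-endian bytes:
  [0]=0x77  [1]=0x3d  [2]=0xe4  [3]=0x4d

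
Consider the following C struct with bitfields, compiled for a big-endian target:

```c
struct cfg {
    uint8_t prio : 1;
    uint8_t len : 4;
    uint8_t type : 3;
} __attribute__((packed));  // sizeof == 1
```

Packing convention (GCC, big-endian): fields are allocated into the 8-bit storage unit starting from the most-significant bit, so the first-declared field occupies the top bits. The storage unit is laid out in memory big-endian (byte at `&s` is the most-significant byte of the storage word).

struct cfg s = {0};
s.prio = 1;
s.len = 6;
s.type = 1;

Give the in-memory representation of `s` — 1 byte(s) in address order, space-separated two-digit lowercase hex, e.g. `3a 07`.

prio:1 = 1 → 0x1 << 7 → word 0x80
len:4 = 6 → 0x6 << 3 → word 0xb0
type:3 = 1 → 0x1 << 0 → word 0xb1
word = 0xb1 → big-endian bytes:
  [0]=0xb1

b1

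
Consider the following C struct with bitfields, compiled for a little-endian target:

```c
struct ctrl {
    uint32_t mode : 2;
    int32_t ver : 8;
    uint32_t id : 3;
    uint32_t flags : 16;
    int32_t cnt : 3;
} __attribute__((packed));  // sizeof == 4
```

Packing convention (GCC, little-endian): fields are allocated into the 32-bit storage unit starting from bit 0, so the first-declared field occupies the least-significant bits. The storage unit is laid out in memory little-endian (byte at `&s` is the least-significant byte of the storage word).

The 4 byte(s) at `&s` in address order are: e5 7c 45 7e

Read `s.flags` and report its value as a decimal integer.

61995

[0]=0xe5 [1]=0x7c [2]=0x45 [3]=0x7e (little-endian) → word 0x7e457ce5
mode [0+:2] = (word>>0) & 0x3 = 1
ver [2+:8] = (word>>2) & 0xff = 57
id [10+:3] = (word>>10) & 0x7 = 7
flags [13+:16] = (word>>13) & 0xffff = 61995  ←
cnt [29+:3] = (word>>29) & 0x7 = 3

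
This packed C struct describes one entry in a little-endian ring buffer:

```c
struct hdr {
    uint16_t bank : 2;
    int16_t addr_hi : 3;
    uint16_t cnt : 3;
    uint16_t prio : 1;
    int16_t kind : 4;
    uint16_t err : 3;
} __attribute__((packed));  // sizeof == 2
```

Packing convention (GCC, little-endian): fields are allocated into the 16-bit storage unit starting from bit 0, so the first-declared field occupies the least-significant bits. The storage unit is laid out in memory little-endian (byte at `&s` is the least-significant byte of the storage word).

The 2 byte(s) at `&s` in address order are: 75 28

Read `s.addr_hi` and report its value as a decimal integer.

[0]=0x75 [1]=0x28 (little-endian) → word 0x2875
bank:2 @ bit 0 → (0x2875>>0)&0x3 = 0x1
addr_hi:3 @ bit 2 → (0x2875>>2)&0x7 = 0x5  ←
cnt:3 @ bit 5 → (0x2875>>5)&0x7 = 0x3
prio:1 @ bit 8 → (0x2875>>8)&0x1 = 0x0
kind:4 @ bit 9 → (0x2875>>9)&0xf = 0x4
err:3 @ bit 13 → (0x2875>>13)&0x7 = 0x1
addr_hi signed 3b, MSB=1: 5 - 8 = -3

-3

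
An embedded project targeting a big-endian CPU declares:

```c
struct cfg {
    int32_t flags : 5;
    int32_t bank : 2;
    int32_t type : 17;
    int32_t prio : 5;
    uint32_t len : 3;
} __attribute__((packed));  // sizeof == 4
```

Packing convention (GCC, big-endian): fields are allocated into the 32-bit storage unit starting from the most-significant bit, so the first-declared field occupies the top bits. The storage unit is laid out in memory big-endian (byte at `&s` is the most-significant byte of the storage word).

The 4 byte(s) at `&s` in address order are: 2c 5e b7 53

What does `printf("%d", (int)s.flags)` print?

5

[0]=0x2c [1]=0x5e [2]=0xb7 [3]=0x53 (big-endian) → word 0x2c5eb753
flags [27+:5] = (word>>27) & 0x1f = 5  ←
bank [25+:2] = (word>>25) & 0x3 = 2
type [8+:17] = (word>>8) & 0x1ffff = 24247
prio [3+:5] = (word>>3) & 0x1f = 10
len [0+:3] = (word>>0) & 0x7 = 3
flags signed 5b, MSB=0: value = 5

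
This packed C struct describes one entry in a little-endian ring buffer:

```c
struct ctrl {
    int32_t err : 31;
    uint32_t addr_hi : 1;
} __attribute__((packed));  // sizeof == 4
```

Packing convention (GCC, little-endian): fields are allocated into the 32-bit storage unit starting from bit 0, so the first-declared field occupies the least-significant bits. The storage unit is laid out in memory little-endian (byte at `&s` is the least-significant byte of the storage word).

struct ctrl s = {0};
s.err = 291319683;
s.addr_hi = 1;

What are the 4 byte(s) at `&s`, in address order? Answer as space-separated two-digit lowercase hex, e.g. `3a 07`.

err (31b) val=291319683 bits=0x115d2f83 at bit 0: 0x115d2f83
addr_hi (1b) val=1 bits=0x1 at bit 31: 0x915d2f83
word = 0x915d2f83 → little-endian bytes:
  [0]=0x83  [1]=0x2f  [2]=0x5d  [3]=0x91

83 2f 5d 91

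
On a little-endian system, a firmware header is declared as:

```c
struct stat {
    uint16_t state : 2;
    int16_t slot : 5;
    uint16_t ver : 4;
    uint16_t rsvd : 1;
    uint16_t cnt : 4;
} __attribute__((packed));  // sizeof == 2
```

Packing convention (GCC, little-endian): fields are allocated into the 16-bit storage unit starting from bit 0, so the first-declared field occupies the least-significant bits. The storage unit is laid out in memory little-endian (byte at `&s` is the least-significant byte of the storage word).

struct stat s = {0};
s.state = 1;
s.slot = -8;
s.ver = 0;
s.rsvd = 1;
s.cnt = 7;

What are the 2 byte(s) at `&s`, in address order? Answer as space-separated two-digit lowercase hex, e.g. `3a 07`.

61 78

[0+:2] state=1 & 0x3 = 0x1; word=0x0001
[2+:5] slot=-8 & 0x1f = 0x18; word=0x0061
[7+:4] ver=0 & 0xf = 0x0; word=0x0061
[11+:1] rsvd=1 & 0x1 = 0x1; word=0x0861
[12+:4] cnt=7 & 0xf = 0x7; word=0x7861
word = 0x7861 → little-endian bytes:
  [0]=0x61  [1]=0x78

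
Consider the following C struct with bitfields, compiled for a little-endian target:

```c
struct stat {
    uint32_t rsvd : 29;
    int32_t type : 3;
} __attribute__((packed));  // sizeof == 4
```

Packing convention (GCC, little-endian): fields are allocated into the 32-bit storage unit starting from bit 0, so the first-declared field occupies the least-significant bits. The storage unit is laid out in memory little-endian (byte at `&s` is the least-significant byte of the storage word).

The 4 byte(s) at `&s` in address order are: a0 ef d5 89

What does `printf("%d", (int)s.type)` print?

[0]=0xa0 [1]=0xef [2]=0xd5 [3]=0x89 (little-endian) → word 0x89d5efa0
rsvd [0+:29] = (word>>0) & 0x1fffffff = 165015456
type [29+:3] = (word>>29) & 0x7 = 4  ←
type signed 3b, MSB=1: 4 - 8 = -4

-4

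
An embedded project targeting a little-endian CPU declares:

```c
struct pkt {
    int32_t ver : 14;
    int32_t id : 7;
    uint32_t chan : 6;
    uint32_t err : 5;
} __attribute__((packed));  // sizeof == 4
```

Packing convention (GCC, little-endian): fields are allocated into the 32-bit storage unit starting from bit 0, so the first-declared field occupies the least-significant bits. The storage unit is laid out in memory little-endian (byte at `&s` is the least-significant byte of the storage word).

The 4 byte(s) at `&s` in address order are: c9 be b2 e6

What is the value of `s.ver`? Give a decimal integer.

-311

[0]=0xc9 [1]=0xbe [2]=0xb2 [3]=0xe6 (little-endian) → word 0xe6b2bec9
ver:14 @ bit 0 → (0xe6b2bec9>>0)&0x3fff = 0x3ec9  ←
id:7 @ bit 14 → (0xe6b2bec9>>14)&0x7f = 0x4a
chan:6 @ bit 21 → (0xe6b2bec9>>21)&0x3f = 0x35
err:5 @ bit 27 → (0xe6b2bec9>>27)&0x1f = 0x1c
ver signed 14b, MSB=1: 16073 - 16384 = -311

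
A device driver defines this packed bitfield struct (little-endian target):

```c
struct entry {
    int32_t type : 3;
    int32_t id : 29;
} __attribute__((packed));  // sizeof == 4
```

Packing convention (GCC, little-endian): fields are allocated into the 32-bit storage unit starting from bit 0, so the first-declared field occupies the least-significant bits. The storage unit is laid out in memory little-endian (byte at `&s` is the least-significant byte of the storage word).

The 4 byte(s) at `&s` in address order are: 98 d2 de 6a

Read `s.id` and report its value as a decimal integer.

224123475

[0]=0x98 [1]=0xd2 [2]=0xde [3]=0x6a (little-endian) → word 0x6aded298
type [0+:3] = (word>>0) & 0x7 = 0
id [3+:29] = (word>>3) & 0x1fffffff = 224123475  ←
id signed 29b, MSB=0: value = 224123475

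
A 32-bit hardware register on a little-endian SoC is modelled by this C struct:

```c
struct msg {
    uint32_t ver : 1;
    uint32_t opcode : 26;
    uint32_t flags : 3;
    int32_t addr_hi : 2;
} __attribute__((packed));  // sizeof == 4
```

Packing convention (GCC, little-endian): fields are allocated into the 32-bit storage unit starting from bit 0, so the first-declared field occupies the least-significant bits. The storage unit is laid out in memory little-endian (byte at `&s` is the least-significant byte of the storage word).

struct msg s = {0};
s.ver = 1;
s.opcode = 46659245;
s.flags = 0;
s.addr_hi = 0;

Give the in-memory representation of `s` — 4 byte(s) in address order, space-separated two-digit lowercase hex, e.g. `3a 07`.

5b ed 8f 05

ver:1 = 1 → 0x1 << 0 → word 0x00000001
opcode:26 = 46659245 → 0x2c7f6ad << 1 → word 0x058fed5b
flags:3 = 0 → 0x0 << 27 → word 0x058fed5b
addr_hi:2 = 0 → 0x0 << 30 → word 0x058fed5b
word = 0x058fed5b → little-endian bytes:
  [0]=0x5b  [1]=0xed  [2]=0x8f  [3]=0x05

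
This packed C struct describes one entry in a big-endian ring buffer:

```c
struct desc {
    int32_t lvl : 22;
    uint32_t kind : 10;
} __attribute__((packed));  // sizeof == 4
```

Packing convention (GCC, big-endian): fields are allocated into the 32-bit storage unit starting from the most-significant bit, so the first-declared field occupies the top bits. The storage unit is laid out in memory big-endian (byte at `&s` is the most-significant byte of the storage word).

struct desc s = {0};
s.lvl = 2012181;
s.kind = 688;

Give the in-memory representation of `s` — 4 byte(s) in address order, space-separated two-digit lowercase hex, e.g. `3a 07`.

lvl (22b) val=2012181 bits=0x1eb415 at bit 10: 0x7ad05400
kind (10b) val=688 bits=0x2b0 at bit 0: 0x7ad056b0
word = 0x7ad056b0 → big-endian bytes:
  [0]=0x7a  [1]=0xd0  [2]=0x56  [3]=0xb0

7a d0 56 b0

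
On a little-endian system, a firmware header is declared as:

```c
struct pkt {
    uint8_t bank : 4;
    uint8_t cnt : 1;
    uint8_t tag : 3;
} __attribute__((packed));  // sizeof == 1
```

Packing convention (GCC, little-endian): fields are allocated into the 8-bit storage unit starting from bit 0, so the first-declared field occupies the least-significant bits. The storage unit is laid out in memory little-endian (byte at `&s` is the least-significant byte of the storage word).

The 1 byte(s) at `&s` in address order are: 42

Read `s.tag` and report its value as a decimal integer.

[0]=0x42 (little-endian) → word 0x42
bank:4 @ bit 0 → (0x42>>0)&0xf = 0x2
cnt:1 @ bit 4 → (0x42>>4)&0x1 = 0x0
tag:3 @ bit 5 → (0x42>>5)&0x7 = 0x2  ←

2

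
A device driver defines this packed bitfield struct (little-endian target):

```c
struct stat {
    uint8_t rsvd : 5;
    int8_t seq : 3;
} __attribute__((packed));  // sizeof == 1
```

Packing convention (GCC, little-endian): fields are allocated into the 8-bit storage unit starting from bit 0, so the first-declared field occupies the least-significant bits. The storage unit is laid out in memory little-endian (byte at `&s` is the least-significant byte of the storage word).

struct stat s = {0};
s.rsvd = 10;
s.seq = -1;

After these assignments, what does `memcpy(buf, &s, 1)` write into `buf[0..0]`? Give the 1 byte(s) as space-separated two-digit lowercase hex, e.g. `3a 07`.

rsvd:5 = 10 → 0xa << 0 → word 0x0a
seq:3 = -1 → 0x7 << 5 → word 0xea
word = 0xea → little-endian bytes:
  [0]=0xea

ea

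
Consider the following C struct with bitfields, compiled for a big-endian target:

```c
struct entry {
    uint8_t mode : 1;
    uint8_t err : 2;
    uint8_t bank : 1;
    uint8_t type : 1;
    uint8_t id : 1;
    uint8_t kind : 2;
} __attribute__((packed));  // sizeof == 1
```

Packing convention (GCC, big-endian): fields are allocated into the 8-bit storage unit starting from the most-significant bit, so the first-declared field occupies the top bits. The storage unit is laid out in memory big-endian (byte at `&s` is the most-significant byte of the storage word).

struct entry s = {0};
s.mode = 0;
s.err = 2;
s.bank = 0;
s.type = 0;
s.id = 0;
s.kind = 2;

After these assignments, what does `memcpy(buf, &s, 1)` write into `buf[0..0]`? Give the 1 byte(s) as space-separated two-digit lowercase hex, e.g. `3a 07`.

mode:1 = 0 → 0x0 << 7 → word 0x00
err:2 = 2 → 0x2 << 5 → word 0x40
bank:1 = 0 → 0x0 << 4 → word 0x40
type:1 = 0 → 0x0 << 3 → word 0x40
id:1 = 0 → 0x0 << 2 → word 0x40
kind:2 = 2 → 0x2 << 0 → word 0x42
word = 0x42 → big-endian bytes:
  [0]=0x42

42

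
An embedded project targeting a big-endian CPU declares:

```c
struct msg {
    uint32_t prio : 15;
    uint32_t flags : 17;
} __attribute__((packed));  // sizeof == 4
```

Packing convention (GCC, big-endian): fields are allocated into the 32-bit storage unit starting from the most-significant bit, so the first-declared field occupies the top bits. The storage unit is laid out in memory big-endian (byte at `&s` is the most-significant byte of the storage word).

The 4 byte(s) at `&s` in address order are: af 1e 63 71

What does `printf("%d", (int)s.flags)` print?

[0]=0xaf [1]=0x1e [2]=0x63 [3]=0x71 (big-endian) → word 0xaf1e6371
prio:15 @ bit 17 → (0xaf1e6371>>17)&0x7fff = 0x578f
flags:17 @ bit 0 → (0xaf1e6371>>0)&0x1ffff = 0x6371  ←

25457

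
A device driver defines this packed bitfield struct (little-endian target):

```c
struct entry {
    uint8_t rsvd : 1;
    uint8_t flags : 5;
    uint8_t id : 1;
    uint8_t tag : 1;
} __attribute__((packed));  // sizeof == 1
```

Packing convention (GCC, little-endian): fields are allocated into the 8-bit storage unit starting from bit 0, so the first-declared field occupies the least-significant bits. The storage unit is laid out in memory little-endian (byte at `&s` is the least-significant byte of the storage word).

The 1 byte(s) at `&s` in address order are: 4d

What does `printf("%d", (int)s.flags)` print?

[0]=0x4d (little-endian) → word 0x4d
rsvd:1 @ bit 0 → (0x4d>>0)&0x1 = 0x1
flags:5 @ bit 1 → (0x4d>>1)&0x1f = 0x6  ←
id:1 @ bit 6 → (0x4d>>6)&0x1 = 0x1
tag:1 @ bit 7 → (0x4d>>7)&0x1 = 0x0

6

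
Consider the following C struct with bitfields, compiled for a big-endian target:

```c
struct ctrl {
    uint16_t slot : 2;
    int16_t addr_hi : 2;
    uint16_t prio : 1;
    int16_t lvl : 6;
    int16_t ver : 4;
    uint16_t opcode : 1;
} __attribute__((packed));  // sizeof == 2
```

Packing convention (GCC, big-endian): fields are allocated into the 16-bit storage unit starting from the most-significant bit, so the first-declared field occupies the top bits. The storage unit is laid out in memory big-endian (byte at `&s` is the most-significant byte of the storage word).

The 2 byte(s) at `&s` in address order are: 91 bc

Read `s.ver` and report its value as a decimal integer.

[0]=0x91 [1]=0xbc (big-endian) → word 0x91bc
slot:2 @ bit 14 → (0x91bc>>14)&0x3 = 0x2
addr_hi:2 @ bit 12 → (0x91bc>>12)&0x3 = 0x1
prio:1 @ bit 11 → (0x91bc>>11)&0x1 = 0x0
lvl:6 @ bit 5 → (0x91bc>>5)&0x3f = 0xd
ver:4 @ bit 1 → (0x91bc>>1)&0xf = 0xe  ←
opcode:1 @ bit 0 → (0x91bc>>0)&0x1 = 0x0
ver signed 4b, MSB=1: 14 - 16 = -2

-2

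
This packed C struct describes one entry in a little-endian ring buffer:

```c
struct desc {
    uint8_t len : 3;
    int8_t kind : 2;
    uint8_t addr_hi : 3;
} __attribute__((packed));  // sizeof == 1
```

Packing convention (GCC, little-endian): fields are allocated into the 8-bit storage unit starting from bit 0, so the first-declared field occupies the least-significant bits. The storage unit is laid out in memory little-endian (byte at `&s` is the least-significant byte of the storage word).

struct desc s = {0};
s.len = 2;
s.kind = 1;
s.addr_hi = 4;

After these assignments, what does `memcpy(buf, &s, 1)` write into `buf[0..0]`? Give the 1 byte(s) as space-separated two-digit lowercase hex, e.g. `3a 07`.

len (3b) val=2 bits=0x2 at bit 0: 0x02
kind (2b) val=1 bits=0x1 at bit 3: 0x0a
addr_hi (3b) val=4 bits=0x4 at bit 5: 0x8a
word = 0x8a → little-endian bytes:
  [0]=0x8a

8a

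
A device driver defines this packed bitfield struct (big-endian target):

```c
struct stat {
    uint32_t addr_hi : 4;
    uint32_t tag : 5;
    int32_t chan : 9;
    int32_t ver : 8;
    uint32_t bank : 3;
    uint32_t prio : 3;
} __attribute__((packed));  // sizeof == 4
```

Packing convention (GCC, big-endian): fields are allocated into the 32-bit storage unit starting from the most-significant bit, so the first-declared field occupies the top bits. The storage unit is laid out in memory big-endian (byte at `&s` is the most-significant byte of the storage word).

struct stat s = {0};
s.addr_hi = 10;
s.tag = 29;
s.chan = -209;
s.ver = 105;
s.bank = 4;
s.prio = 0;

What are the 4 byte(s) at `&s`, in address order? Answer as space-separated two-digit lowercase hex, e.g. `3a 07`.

ae cb da 60

addr_hi:4 = 10 → 0xa << 28 → word 0xa0000000
tag:5 = 29 → 0x1d << 23 → word 0xae800000
chan:9 = -209 → 0x12f << 14 → word 0xaecbc000
ver:8 = 105 → 0x69 << 6 → word 0xaecbda40
bank:3 = 4 → 0x4 << 3 → word 0xaecbda60
prio:3 = 0 → 0x0 << 0 → word 0xaecbda60
word = 0xaecbda60 → big-endian bytes:
  [0]=0xae  [1]=0xcb  [2]=0xda  [3]=0x60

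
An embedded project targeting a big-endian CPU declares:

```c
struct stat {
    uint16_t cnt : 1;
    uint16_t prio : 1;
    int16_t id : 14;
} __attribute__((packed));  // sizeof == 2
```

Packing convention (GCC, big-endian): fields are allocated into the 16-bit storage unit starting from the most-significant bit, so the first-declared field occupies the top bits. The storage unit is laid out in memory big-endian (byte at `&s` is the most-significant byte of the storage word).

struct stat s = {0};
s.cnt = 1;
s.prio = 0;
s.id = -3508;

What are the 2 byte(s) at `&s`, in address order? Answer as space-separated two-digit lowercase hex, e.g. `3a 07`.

cnt:1 = 1 → 0x1 << 15 → word 0x8000
prio:1 = 0 → 0x0 << 14 → word 0x8000
id:14 = -3508 → 0x324c << 0 → word 0xb24c
word = 0xb24c → big-endian bytes:
  [0]=0xb2  [1]=0x4c

b2 4c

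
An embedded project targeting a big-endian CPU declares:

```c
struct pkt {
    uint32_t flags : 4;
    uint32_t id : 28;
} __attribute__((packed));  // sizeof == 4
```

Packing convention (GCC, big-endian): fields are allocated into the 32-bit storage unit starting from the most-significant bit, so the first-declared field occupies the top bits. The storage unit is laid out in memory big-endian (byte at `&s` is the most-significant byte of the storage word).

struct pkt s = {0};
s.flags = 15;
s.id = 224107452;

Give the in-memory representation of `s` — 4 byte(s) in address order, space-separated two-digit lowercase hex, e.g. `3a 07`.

fd 5b 9b bc

flags:4 = 15 → 0xf << 28 → word 0xf0000000
id:28 = 224107452 → 0xd5b9bbc << 0 → word 0xfd5b9bbc
word = 0xfd5b9bbc → big-endian bytes:
  [0]=0xfd  [1]=0x5b  [2]=0x9b  [3]=0xbc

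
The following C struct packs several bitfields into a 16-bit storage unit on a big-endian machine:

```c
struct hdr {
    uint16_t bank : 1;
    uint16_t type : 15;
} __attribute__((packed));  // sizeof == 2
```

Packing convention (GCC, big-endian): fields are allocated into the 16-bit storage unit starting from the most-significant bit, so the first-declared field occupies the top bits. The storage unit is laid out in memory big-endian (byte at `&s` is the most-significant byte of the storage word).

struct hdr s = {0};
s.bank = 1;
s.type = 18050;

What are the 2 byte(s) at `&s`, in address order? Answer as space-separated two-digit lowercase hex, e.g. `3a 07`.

[15+:1] bank=1 & 0x1 = 0x1; word=0x8000
[0+:15] type=18050 & 0x7fff = 0x4682; word=0xc682
word = 0xc682 → big-endian bytes:
  [0]=0xc6  [1]=0x82

c6 82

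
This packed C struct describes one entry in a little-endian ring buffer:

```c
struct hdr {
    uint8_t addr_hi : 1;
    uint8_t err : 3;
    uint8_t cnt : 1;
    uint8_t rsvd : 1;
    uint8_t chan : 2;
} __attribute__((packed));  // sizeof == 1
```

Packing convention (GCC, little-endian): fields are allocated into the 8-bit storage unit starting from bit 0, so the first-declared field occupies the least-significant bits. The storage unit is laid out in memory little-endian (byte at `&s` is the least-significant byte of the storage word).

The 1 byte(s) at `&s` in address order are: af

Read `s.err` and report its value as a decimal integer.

[0]=0xaf (little-endian) → word 0xaf
addr_hi:1 @ bit 0 → (0xaf>>0)&0x1 = 0x1
err:3 @ bit 1 → (0xaf>>1)&0x7 = 0x7  ←
cnt:1 @ bit 4 → (0xaf>>4)&0x1 = 0x0
rsvd:1 @ bit 5 → (0xaf>>5)&0x1 = 0x1
chan:2 @ bit 6 → (0xaf>>6)&0x3 = 0x2

7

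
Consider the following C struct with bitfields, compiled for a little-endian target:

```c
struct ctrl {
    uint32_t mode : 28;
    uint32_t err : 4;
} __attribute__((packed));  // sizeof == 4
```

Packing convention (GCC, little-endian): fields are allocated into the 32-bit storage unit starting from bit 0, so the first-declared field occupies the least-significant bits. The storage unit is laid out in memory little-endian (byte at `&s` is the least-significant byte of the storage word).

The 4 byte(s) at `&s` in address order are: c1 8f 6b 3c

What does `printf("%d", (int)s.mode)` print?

[0]=0xc1 [1]=0x8f [2]=0x6b [3]=0x3c (little-endian) → word 0x3c6b8fc1
mode [0+:28] = (word>>0) & 0xfffffff = 208375745  ←
err [28+:4] = (word>>28) & 0xf = 3

208375745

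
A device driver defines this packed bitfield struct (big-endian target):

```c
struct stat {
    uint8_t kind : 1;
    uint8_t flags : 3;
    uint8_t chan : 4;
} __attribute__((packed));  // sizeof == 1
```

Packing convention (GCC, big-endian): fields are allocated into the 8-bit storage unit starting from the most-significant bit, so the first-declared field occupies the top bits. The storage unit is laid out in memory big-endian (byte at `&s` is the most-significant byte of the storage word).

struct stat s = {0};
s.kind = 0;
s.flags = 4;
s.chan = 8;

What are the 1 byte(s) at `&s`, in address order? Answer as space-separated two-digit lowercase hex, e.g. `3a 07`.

48

[7+:1] kind=0 & 0x1 = 0x0; word=0x00
[4+:3] flags=4 & 0x7 = 0x4; word=0x40
[0+:4] chan=8 & 0xf = 0x8; word=0x48
word = 0x48 → big-endian bytes:
  [0]=0x48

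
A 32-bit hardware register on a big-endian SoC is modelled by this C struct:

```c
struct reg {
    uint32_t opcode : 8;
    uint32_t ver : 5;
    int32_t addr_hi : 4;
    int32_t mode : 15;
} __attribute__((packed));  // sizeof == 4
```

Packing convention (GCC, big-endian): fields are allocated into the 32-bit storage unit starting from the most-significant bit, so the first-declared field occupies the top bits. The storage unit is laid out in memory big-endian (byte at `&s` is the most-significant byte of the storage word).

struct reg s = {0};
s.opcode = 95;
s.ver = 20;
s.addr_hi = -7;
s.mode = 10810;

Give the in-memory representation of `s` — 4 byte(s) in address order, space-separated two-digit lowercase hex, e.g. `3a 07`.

[24+:8] opcode=95 & 0xff = 0x5f; word=0x5f000000
[19+:5] ver=20 & 0x1f = 0x14; word=0x5fa00000
[15+:4] addr_hi=-7 & 0xf = 0x9; word=0x5fa48000
[0+:15] mode=10810 & 0x7fff = 0x2a3a; word=0x5fa4aa3a
word = 0x5fa4aa3a → big-endian bytes:
  [0]=0x5f  [1]=0xa4  [2]=0xaa  [3]=0x3a

5f a4 aa 3a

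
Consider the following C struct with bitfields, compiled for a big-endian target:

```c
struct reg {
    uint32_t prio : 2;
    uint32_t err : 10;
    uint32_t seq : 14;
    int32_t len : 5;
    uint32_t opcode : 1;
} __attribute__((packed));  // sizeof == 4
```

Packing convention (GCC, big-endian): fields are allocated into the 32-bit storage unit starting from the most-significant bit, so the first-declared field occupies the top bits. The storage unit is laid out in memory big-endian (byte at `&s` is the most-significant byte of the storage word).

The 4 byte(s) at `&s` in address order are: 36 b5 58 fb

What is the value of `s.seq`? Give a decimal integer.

[0]=0x36 [1]=0xb5 [2]=0x58 [3]=0xfb (big-endian) → word 0x36b558fb
prio [30+:2] = (word>>30) & 0x3 = 0
err [20+:10] = (word>>20) & 0x3ff = 875
seq [6+:14] = (word>>6) & 0x3fff = 5475  ←
len [1+:5] = (word>>1) & 0x1f = 29
opcode [0+:1] = (word>>0) & 0x1 = 1

5475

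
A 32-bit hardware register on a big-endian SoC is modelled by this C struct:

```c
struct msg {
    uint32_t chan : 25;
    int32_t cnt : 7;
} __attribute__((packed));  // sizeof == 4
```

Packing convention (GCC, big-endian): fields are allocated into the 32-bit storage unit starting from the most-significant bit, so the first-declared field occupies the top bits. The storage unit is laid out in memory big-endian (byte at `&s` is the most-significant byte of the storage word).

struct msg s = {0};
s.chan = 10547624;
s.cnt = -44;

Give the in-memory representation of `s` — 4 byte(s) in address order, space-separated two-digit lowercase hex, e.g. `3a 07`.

chan (25b) val=10547624 bits=0xa0f1a8 at bit 7: 0x5078d400
cnt (7b) val=-44 bits=0x54 at bit 0: 0x5078d454
word = 0x5078d454 → big-endian bytes:
  [0]=0x50  [1]=0x78  [2]=0xd4  [3]=0x54

50 78 d4 54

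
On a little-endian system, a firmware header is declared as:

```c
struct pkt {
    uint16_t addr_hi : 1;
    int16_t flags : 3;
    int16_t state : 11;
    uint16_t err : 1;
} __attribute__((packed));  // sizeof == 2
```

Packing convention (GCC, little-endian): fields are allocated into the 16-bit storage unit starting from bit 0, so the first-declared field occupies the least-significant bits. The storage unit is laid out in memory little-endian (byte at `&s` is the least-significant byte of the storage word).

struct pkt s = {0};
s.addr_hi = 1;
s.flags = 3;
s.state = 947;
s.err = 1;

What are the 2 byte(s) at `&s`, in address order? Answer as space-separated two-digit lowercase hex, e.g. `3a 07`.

addr_hi:1 = 1 → 0x1 << 0 → word 0x0001
flags:3 = 3 → 0x3 << 1 → word 0x0007
state:11 = 947 → 0x3b3 << 4 → word 0x3b37
err:1 = 1 → 0x1 << 15 → word 0xbb37
word = 0xbb37 → little-endian bytes:
  [0]=0x37  [1]=0xbb

37 bb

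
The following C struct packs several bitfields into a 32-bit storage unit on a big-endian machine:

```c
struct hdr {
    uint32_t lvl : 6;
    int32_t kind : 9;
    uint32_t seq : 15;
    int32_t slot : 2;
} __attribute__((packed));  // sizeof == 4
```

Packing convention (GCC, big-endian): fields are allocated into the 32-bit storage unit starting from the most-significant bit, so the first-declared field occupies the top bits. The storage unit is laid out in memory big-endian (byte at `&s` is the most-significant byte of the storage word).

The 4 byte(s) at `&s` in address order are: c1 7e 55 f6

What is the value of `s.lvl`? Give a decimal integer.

48

[0]=0xc1 [1]=0x7e [2]=0x55 [3]=0xf6 (big-endian) → word 0xc17e55f6
lvl [26+:6] = (word>>26) & 0x3f = 48  ←
kind [17+:9] = (word>>17) & 0x1ff = 191
seq [2+:15] = (word>>2) & 0x7fff = 5501
slot [0+:2] = (word>>0) & 0x3 = 2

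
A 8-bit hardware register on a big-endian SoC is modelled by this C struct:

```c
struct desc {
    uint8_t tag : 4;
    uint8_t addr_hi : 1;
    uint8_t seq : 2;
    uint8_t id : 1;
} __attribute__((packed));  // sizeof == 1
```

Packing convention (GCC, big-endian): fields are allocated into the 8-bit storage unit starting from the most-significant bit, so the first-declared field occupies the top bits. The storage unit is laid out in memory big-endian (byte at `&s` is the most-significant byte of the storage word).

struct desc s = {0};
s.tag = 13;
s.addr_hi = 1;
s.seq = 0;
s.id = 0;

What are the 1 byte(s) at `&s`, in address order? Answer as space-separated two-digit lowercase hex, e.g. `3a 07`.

d8

[4+:4] tag=13 & 0xf = 0xd; word=0xd0
[3+:1] addr_hi=1 & 0x1 = 0x1; word=0xd8
[1+:2] seq=0 & 0x3 = 0x0; word=0xd8
[0+:1] id=0 & 0x1 = 0x0; word=0xd8
word = 0xd8 → big-endian bytes:
  [0]=0xd8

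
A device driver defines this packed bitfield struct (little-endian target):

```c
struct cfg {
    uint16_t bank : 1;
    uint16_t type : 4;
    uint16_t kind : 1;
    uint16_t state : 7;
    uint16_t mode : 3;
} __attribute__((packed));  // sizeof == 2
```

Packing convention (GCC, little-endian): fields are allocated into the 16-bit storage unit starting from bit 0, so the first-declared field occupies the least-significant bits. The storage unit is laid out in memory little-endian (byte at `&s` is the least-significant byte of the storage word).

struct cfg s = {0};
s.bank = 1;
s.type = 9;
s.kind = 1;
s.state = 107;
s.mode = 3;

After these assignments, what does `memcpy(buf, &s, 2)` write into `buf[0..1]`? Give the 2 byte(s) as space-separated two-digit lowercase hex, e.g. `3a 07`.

bank:1 = 1 → 0x1 << 0 → word 0x0001
type:4 = 9 → 0x9 << 1 → word 0x0013
kind:1 = 1 → 0x1 << 5 → word 0x0033
state:7 = 107 → 0x6b << 6 → word 0x1af3
mode:3 = 3 → 0x3 << 13 → word 0x7af3
word = 0x7af3 → little-endian bytes:
  [0]=0xf3  [1]=0x7a

f3 7a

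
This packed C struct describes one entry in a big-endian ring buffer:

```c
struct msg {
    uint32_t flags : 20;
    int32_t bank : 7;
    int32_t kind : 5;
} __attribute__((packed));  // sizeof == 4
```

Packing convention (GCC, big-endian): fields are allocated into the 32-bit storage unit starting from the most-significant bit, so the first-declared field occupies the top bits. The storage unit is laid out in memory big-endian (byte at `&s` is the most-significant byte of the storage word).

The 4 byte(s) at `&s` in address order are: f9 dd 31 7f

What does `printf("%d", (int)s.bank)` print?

[0]=0xf9 [1]=0xdd [2]=0x31 [3]=0x7f (big-endian) → word 0xf9dd317f
flags [12+:20] = (word>>12) & 0xfffff = 1023443
bank [5+:7] = (word>>5) & 0x7f = 11  ←
kind [0+:5] = (word>>0) & 0x1f = 31
bank signed 7b, MSB=0: value = 11

11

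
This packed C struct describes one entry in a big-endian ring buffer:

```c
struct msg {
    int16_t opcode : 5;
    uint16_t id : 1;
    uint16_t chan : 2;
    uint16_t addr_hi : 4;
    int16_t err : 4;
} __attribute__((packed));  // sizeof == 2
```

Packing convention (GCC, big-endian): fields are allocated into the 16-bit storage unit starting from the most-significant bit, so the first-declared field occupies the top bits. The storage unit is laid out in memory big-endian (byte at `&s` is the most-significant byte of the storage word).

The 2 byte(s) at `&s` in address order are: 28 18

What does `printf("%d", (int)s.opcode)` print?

[0]=0x28 [1]=0x18 (big-endian) → word 0x2818
opcode:5 @ bit 11 → (0x2818>>11)&0x1f = 0x5  ←
id:1 @ bit 10 → (0x2818>>10)&0x1 = 0x0
chan:2 @ bit 8 → (0x2818>>8)&0x3 = 0x0
addr_hi:4 @ bit 4 → (0x2818>>4)&0xf = 0x1
err:4 @ bit 0 → (0x2818>>0)&0xf = 0x8
opcode signed 5b, MSB=0: value = 5

5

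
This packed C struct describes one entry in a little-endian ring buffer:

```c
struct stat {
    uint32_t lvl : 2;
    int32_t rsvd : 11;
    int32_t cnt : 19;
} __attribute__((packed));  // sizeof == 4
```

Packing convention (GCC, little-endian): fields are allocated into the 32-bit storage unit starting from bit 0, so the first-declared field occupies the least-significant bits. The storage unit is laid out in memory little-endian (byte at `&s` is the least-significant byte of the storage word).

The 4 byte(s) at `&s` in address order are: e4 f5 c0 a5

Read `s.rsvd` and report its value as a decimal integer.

-647

[0]=0xe4 [1]=0xf5 [2]=0xc0 [3]=0xa5 (little-endian) → word 0xa5c0f5e4
lvl [0+:2] = (word>>0) & 0x3 = 0
rsvd [2+:11] = (word>>2) & 0x7ff = 1401  ←
cnt [13+:19] = (word>>13) & 0x7ffff = 339463
rsvd signed 11b, MSB=1: 1401 - 2048 = -647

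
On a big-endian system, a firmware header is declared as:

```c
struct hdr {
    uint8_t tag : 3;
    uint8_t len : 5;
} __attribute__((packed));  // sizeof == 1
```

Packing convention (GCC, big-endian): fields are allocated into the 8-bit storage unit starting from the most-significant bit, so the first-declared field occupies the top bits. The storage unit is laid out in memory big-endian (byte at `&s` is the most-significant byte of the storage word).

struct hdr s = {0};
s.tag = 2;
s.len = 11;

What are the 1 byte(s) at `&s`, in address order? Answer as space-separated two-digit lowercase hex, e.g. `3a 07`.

tag:3 = 2 → 0x2 << 5 → word 0x40
len:5 = 11 → 0xb << 0 → word 0x4b
word = 0x4b → big-endian bytes:
  [0]=0x4b

4b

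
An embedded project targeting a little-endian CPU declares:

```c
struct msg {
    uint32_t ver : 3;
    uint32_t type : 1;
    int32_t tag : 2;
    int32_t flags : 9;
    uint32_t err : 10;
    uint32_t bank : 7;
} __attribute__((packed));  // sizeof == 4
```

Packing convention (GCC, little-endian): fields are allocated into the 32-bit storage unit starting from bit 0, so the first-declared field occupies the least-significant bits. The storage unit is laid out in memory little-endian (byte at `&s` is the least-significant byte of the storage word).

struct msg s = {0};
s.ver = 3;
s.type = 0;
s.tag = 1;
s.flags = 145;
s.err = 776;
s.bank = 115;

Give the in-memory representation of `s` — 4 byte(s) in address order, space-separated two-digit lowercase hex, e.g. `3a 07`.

53 24 84 e7

[0+:3] ver=3 & 0x7 = 0x3; word=0x00000003
[3+:1] type=0 & 0x1 = 0x0; word=0x00000003
[4+:2] tag=1 & 0x3 = 0x1; word=0x00000013
[6+:9] flags=145 & 0x1ff = 0x91; word=0x00002453
[15+:10] err=776 & 0x3ff = 0x308; word=0x01842453
[25+:7] bank=115 & 0x7f = 0x73; word=0xe7842453
word = 0xe7842453 → little-endian bytes:
  [0]=0x53  [1]=0x24  [2]=0x84  [3]=0xe7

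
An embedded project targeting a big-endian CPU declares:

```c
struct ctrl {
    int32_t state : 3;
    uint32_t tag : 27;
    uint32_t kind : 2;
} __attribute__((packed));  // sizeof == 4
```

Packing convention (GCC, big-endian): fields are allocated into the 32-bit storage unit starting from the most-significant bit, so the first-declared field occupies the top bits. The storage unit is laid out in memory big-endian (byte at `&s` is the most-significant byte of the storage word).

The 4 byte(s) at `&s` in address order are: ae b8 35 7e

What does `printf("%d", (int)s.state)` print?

-3

[0]=0xae [1]=0xb8 [2]=0x35 [3]=0x7e (big-endian) → word 0xaeb8357e
state [29+:3] = (word>>29) & 0x7 = 5  ←
tag [2+:27] = (word>>2) & 0x7ffffff = 61738335
kind [0+:2] = (word>>0) & 0x3 = 2
state signed 3b, MSB=1: 5 - 8 = -3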